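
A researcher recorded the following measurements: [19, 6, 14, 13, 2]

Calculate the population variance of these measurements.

36.56

Step 1: Compute the mean: (19 + 6 + 14 + 13 + 2) / 5 = 10.8
Step 2: Compute squared deviations from the mean:
  (19 - 10.8)^2 = 67.24
  (6 - 10.8)^2 = 23.04
  (14 - 10.8)^2 = 10.24
  (13 - 10.8)^2 = 4.84
  (2 - 10.8)^2 = 77.44
Step 3: Sum of squared deviations = 182.8
Step 4: Population variance = 182.8 / 5 = 36.56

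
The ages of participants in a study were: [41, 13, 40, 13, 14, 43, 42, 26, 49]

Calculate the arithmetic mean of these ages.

31.2222

Step 1: Sum all values: 41 + 13 + 40 + 13 + 14 + 43 + 42 + 26 + 49 = 281
Step 2: Count the number of values: n = 9
Step 3: Mean = sum / n = 281 / 9 = 31.2222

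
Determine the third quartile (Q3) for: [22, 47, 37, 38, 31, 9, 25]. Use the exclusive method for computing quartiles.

38

Step 1: Sort the data: [9, 22, 25, 31, 37, 38, 47]
Step 2: n = 7
Step 3: Using the exclusive quartile method:
  Q1 = 22
  Q2 (median) = 31
  Q3 = 38
  IQR = Q3 - Q1 = 38 - 22 = 16
Step 4: Q3 = 38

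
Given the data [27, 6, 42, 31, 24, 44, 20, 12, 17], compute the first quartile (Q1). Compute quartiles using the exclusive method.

14.5

Step 1: Sort the data: [6, 12, 17, 20, 24, 27, 31, 42, 44]
Step 2: n = 9
Step 3: Using the exclusive quartile method:
  Q1 = 14.5
  Q2 (median) = 24
  Q3 = 36.5
  IQR = Q3 - Q1 = 36.5 - 14.5 = 22
Step 4: Q1 = 14.5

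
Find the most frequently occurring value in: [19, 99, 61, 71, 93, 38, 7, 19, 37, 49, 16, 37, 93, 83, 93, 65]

93

Step 1: Count the frequency of each value:
  7: appears 1 time(s)
  16: appears 1 time(s)
  19: appears 2 time(s)
  37: appears 2 time(s)
  38: appears 1 time(s)
  49: appears 1 time(s)
  61: appears 1 time(s)
  65: appears 1 time(s)
  71: appears 1 time(s)
  83: appears 1 time(s)
  93: appears 3 time(s)
  99: appears 1 time(s)
Step 2: The value 93 appears most frequently (3 times).
Step 3: Mode = 93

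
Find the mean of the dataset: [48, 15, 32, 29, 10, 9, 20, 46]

26.125

Step 1: Sum all values: 48 + 15 + 32 + 29 + 10 + 9 + 20 + 46 = 209
Step 2: Count the number of values: n = 8
Step 3: Mean = sum / n = 209 / 8 = 26.125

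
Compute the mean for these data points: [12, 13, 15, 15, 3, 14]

12

Step 1: Sum all values: 12 + 13 + 15 + 15 + 3 + 14 = 72
Step 2: Count the number of values: n = 6
Step 3: Mean = sum / n = 72 / 6 = 12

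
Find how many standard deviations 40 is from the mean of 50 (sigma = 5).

-2

Step 1: Recall the z-score formula: z = (x - mu) / sigma
Step 2: Substitute values: z = (40 - 50) / 5
Step 3: z = -10 / 5 = -2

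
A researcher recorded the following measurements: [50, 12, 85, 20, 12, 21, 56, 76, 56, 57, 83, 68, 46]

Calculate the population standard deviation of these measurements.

24.9231

Step 1: Compute the mean: 49.3846
Step 2: Sum of squared deviations from the mean: 8075.0769
Step 3: Population variance = 8075.0769 / 13 = 621.1598
Step 4: Standard deviation = sqrt(621.1598) = 24.9231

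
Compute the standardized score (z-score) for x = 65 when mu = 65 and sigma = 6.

0

Step 1: Recall the z-score formula: z = (x - mu) / sigma
Step 2: Substitute values: z = (65 - 65) / 6
Step 3: z = 0 / 6 = 0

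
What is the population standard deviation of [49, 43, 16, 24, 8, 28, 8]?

14.9707

Step 1: Compute the mean: 25.1429
Step 2: Sum of squared deviations from the mean: 1568.8571
Step 3: Population variance = 1568.8571 / 7 = 224.1224
Step 4: Standard deviation = sqrt(224.1224) = 14.9707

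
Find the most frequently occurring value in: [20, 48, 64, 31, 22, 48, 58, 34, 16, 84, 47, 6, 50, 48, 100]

48

Step 1: Count the frequency of each value:
  6: appears 1 time(s)
  16: appears 1 time(s)
  20: appears 1 time(s)
  22: appears 1 time(s)
  31: appears 1 time(s)
  34: appears 1 time(s)
  47: appears 1 time(s)
  48: appears 3 time(s)
  50: appears 1 time(s)
  58: appears 1 time(s)
  64: appears 1 time(s)
  84: appears 1 time(s)
  100: appears 1 time(s)
Step 2: The value 48 appears most frequently (3 times).
Step 3: Mode = 48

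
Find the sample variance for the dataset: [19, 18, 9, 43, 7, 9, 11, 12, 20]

122.0278

Step 1: Compute the mean: (19 + 18 + 9 + 43 + 7 + 9 + 11 + 12 + 20) / 9 = 16.4444
Step 2: Compute squared deviations from the mean:
  (19 - 16.4444)^2 = 6.5309
  (18 - 16.4444)^2 = 2.4198
  (9 - 16.4444)^2 = 55.4198
  (43 - 16.4444)^2 = 705.1975
  (7 - 16.4444)^2 = 89.1975
  (9 - 16.4444)^2 = 55.4198
  (11 - 16.4444)^2 = 29.642
  (12 - 16.4444)^2 = 19.7531
  (20 - 16.4444)^2 = 12.642
Step 3: Sum of squared deviations = 976.2222
Step 4: Sample variance = 976.2222 / 8 = 122.0278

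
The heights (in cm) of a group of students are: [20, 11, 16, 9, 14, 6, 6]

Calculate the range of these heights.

14

Step 1: Identify the maximum value: max = 20
Step 2: Identify the minimum value: min = 6
Step 3: Range = max - min = 20 - 6 = 14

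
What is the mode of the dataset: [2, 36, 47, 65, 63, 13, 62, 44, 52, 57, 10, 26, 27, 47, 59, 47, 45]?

47

Step 1: Count the frequency of each value:
  2: appears 1 time(s)
  10: appears 1 time(s)
  13: appears 1 time(s)
  26: appears 1 time(s)
  27: appears 1 time(s)
  36: appears 1 time(s)
  44: appears 1 time(s)
  45: appears 1 time(s)
  47: appears 3 time(s)
  52: appears 1 time(s)
  57: appears 1 time(s)
  59: appears 1 time(s)
  62: appears 1 time(s)
  63: appears 1 time(s)
  65: appears 1 time(s)
Step 2: The value 47 appears most frequently (3 times).
Step 3: Mode = 47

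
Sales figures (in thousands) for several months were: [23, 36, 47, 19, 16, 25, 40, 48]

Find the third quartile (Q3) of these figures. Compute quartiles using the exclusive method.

45.25

Step 1: Sort the data: [16, 19, 23, 25, 36, 40, 47, 48]
Step 2: n = 8
Step 3: Using the exclusive quartile method:
  Q1 = 20
  Q2 (median) = 30.5
  Q3 = 45.25
  IQR = Q3 - Q1 = 45.25 - 20 = 25.25
Step 4: Q3 = 45.25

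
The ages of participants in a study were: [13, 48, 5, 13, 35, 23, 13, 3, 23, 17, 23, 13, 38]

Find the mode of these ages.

13

Step 1: Count the frequency of each value:
  3: appears 1 time(s)
  5: appears 1 time(s)
  13: appears 4 time(s)
  17: appears 1 time(s)
  23: appears 3 time(s)
  35: appears 1 time(s)
  38: appears 1 time(s)
  48: appears 1 time(s)
Step 2: The value 13 appears most frequently (4 times).
Step 3: Mode = 13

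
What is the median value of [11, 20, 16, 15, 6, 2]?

13

Step 1: Sort the data in ascending order: [2, 6, 11, 15, 16, 20]
Step 2: The number of values is n = 6.
Step 3: Since n is even, the median is the average of positions 3 and 4:
  Median = (11 + 15) / 2 = 13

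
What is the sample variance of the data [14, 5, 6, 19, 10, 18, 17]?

33.2381

Step 1: Compute the mean: (14 + 5 + 6 + 19 + 10 + 18 + 17) / 7 = 12.7143
Step 2: Compute squared deviations from the mean:
  (14 - 12.7143)^2 = 1.6531
  (5 - 12.7143)^2 = 59.5102
  (6 - 12.7143)^2 = 45.0816
  (19 - 12.7143)^2 = 39.5102
  (10 - 12.7143)^2 = 7.3673
  (18 - 12.7143)^2 = 27.9388
  (17 - 12.7143)^2 = 18.3673
Step 3: Sum of squared deviations = 199.4286
Step 4: Sample variance = 199.4286 / 6 = 33.2381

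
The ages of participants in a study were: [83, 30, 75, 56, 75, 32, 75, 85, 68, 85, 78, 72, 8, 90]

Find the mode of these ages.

75

Step 1: Count the frequency of each value:
  8: appears 1 time(s)
  30: appears 1 time(s)
  32: appears 1 time(s)
  56: appears 1 time(s)
  68: appears 1 time(s)
  72: appears 1 time(s)
  75: appears 3 time(s)
  78: appears 1 time(s)
  83: appears 1 time(s)
  85: appears 2 time(s)
  90: appears 1 time(s)
Step 2: The value 75 appears most frequently (3 times).
Step 3: Mode = 75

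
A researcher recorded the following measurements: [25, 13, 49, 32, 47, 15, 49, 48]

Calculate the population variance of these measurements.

212.1875

Step 1: Compute the mean: (25 + 13 + 49 + 32 + 47 + 15 + 49 + 48) / 8 = 34.75
Step 2: Compute squared deviations from the mean:
  (25 - 34.75)^2 = 95.0625
  (13 - 34.75)^2 = 473.0625
  (49 - 34.75)^2 = 203.0625
  (32 - 34.75)^2 = 7.5625
  (47 - 34.75)^2 = 150.0625
  (15 - 34.75)^2 = 390.0625
  (49 - 34.75)^2 = 203.0625
  (48 - 34.75)^2 = 175.5625
Step 3: Sum of squared deviations = 1697.5
Step 4: Population variance = 1697.5 / 8 = 212.1875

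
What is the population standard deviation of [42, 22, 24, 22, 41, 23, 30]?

8.2189

Step 1: Compute the mean: 29.1429
Step 2: Sum of squared deviations from the mean: 472.8571
Step 3: Population variance = 472.8571 / 7 = 67.551
Step 4: Standard deviation = sqrt(67.551) = 8.2189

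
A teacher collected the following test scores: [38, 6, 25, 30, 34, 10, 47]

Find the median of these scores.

30

Step 1: Sort the data in ascending order: [6, 10, 25, 30, 34, 38, 47]
Step 2: The number of values is n = 7.
Step 3: Since n is odd, the median is the middle value at position 4: 30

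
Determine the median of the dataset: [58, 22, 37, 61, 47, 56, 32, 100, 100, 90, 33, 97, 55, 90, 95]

58

Step 1: Sort the data in ascending order: [22, 32, 33, 37, 47, 55, 56, 58, 61, 90, 90, 95, 97, 100, 100]
Step 2: The number of values is n = 15.
Step 3: Since n is odd, the median is the middle value at position 8: 58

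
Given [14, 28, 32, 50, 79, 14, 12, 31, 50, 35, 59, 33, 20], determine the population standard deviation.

18.9649

Step 1: Compute the mean: 35.1538
Step 2: Sum of squared deviations from the mean: 4675.6923
Step 3: Population variance = 4675.6923 / 13 = 359.6686
Step 4: Standard deviation = sqrt(359.6686) = 18.9649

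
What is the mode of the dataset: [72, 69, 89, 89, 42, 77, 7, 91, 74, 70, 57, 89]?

89

Step 1: Count the frequency of each value:
  7: appears 1 time(s)
  42: appears 1 time(s)
  57: appears 1 time(s)
  69: appears 1 time(s)
  70: appears 1 time(s)
  72: appears 1 time(s)
  74: appears 1 time(s)
  77: appears 1 time(s)
  89: appears 3 time(s)
  91: appears 1 time(s)
Step 2: The value 89 appears most frequently (3 times).
Step 3: Mode = 89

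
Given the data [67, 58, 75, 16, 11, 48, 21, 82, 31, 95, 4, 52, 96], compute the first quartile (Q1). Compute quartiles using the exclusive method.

18.5

Step 1: Sort the data: [4, 11, 16, 21, 31, 48, 52, 58, 67, 75, 82, 95, 96]
Step 2: n = 13
Step 3: Using the exclusive quartile method:
  Q1 = 18.5
  Q2 (median) = 52
  Q3 = 78.5
  IQR = Q3 - Q1 = 78.5 - 18.5 = 60
Step 4: Q1 = 18.5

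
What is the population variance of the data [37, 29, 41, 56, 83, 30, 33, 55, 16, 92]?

537.16

Step 1: Compute the mean: (37 + 29 + 41 + 56 + 83 + 30 + 33 + 55 + 16 + 92) / 10 = 47.2
Step 2: Compute squared deviations from the mean:
  (37 - 47.2)^2 = 104.04
  (29 - 47.2)^2 = 331.24
  (41 - 47.2)^2 = 38.44
  (56 - 47.2)^2 = 77.44
  (83 - 47.2)^2 = 1281.64
  (30 - 47.2)^2 = 295.84
  (33 - 47.2)^2 = 201.64
  (55 - 47.2)^2 = 60.84
  (16 - 47.2)^2 = 973.44
  (92 - 47.2)^2 = 2007.04
Step 3: Sum of squared deviations = 5371.6
Step 4: Population variance = 5371.6 / 10 = 537.16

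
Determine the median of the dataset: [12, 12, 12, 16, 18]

12

Step 1: Sort the data in ascending order: [12, 12, 12, 16, 18]
Step 2: The number of values is n = 5.
Step 3: Since n is odd, the median is the middle value at position 3: 12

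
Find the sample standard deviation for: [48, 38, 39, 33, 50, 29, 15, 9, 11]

15.4335

Step 1: Compute the mean: 30.2222
Step 2: Sum of squared deviations from the mean: 1905.5556
Step 3: Sample variance = 1905.5556 / 8 = 238.1944
Step 4: Standard deviation = sqrt(238.1944) = 15.4335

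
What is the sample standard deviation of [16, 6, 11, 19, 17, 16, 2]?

6.3471

Step 1: Compute the mean: 12.4286
Step 2: Sum of squared deviations from the mean: 241.7143
Step 3: Sample variance = 241.7143 / 6 = 40.2857
Step 4: Standard deviation = sqrt(40.2857) = 6.3471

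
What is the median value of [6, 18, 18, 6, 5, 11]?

8.5

Step 1: Sort the data in ascending order: [5, 6, 6, 11, 18, 18]
Step 2: The number of values is n = 6.
Step 3: Since n is even, the median is the average of positions 3 and 4:
  Median = (6 + 11) / 2 = 8.5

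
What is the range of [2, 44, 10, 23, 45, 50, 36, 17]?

48

Step 1: Identify the maximum value: max = 50
Step 2: Identify the minimum value: min = 2
Step 3: Range = max - min = 50 - 2 = 48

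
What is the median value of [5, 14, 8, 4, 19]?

8

Step 1: Sort the data in ascending order: [4, 5, 8, 14, 19]
Step 2: The number of values is n = 5.
Step 3: Since n is odd, the median is the middle value at position 3: 8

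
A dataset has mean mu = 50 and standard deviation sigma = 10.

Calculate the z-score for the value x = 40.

-1

Step 1: Recall the z-score formula: z = (x - mu) / sigma
Step 2: Substitute values: z = (40 - 50) / 10
Step 3: z = -10 / 10 = -1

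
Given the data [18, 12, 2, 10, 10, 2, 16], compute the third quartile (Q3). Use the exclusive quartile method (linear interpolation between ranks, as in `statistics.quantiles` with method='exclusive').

16

Step 1: Sort the data: [2, 2, 10, 10, 12, 16, 18]
Step 2: n = 7
Step 3: Using the exclusive quartile method:
  Q1 = 2
  Q2 (median) = 10
  Q3 = 16
  IQR = Q3 - Q1 = 16 - 2 = 14
Step 4: Q3 = 16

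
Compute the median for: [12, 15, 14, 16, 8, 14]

14

Step 1: Sort the data in ascending order: [8, 12, 14, 14, 15, 16]
Step 2: The number of values is n = 6.
Step 3: Since n is even, the median is the average of positions 3 and 4:
  Median = (14 + 14) / 2 = 14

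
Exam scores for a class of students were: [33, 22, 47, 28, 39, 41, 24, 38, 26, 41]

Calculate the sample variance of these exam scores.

72.5444

Step 1: Compute the mean: (33 + 22 + 47 + 28 + 39 + 41 + 24 + 38 + 26 + 41) / 10 = 33.9
Step 2: Compute squared deviations from the mean:
  (33 - 33.9)^2 = 0.81
  (22 - 33.9)^2 = 141.61
  (47 - 33.9)^2 = 171.61
  (28 - 33.9)^2 = 34.81
  (39 - 33.9)^2 = 26.01
  (41 - 33.9)^2 = 50.41
  (24 - 33.9)^2 = 98.01
  (38 - 33.9)^2 = 16.81
  (26 - 33.9)^2 = 62.41
  (41 - 33.9)^2 = 50.41
Step 3: Sum of squared deviations = 652.9
Step 4: Sample variance = 652.9 / 9 = 72.5444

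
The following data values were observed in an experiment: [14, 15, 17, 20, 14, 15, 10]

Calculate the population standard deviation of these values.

2.8284

Step 1: Compute the mean: 15
Step 2: Sum of squared deviations from the mean: 56
Step 3: Population variance = 56 / 7 = 8
Step 4: Standard deviation = sqrt(8) = 2.8284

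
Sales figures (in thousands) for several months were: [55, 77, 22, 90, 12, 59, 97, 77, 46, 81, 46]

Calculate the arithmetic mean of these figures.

60.1818

Step 1: Sum all values: 55 + 77 + 22 + 90 + 12 + 59 + 97 + 77 + 46 + 81 + 46 = 662
Step 2: Count the number of values: n = 11
Step 3: Mean = sum / n = 662 / 11 = 60.1818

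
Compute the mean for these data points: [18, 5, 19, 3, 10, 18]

12.1667

Step 1: Sum all values: 18 + 5 + 19 + 3 + 10 + 18 = 73
Step 2: Count the number of values: n = 6
Step 3: Mean = sum / n = 73 / 6 = 12.1667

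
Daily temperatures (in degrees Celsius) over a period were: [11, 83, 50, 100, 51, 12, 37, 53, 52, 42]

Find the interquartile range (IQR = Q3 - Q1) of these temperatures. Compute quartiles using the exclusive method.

29.75

Step 1: Sort the data: [11, 12, 37, 42, 50, 51, 52, 53, 83, 100]
Step 2: n = 10
Step 3: Using the exclusive quartile method:
  Q1 = 30.75
  Q2 (median) = 50.5
  Q3 = 60.5
  IQR = Q3 - Q1 = 60.5 - 30.75 = 29.75
Step 4: IQR = 29.75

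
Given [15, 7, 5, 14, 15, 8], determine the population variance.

16.8889

Step 1: Compute the mean: (15 + 7 + 5 + 14 + 15 + 8) / 6 = 10.6667
Step 2: Compute squared deviations from the mean:
  (15 - 10.6667)^2 = 18.7778
  (7 - 10.6667)^2 = 13.4444
  (5 - 10.6667)^2 = 32.1111
  (14 - 10.6667)^2 = 11.1111
  (15 - 10.6667)^2 = 18.7778
  (8 - 10.6667)^2 = 7.1111
Step 3: Sum of squared deviations = 101.3333
Step 4: Population variance = 101.3333 / 6 = 16.8889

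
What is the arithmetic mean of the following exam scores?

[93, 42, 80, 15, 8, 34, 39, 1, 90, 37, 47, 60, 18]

43.3846

Step 1: Sum all values: 93 + 42 + 80 + 15 + 8 + 34 + 39 + 1 + 90 + 37 + 47 + 60 + 18 = 564
Step 2: Count the number of values: n = 13
Step 3: Mean = sum / n = 564 / 13 = 43.3846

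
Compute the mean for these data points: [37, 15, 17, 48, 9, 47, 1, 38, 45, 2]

25.9

Step 1: Sum all values: 37 + 15 + 17 + 48 + 9 + 47 + 1 + 38 + 45 + 2 = 259
Step 2: Count the number of values: n = 10
Step 3: Mean = sum / n = 259 / 10 = 25.9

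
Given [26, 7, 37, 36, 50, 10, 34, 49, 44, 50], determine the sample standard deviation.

15.6989

Step 1: Compute the mean: 34.3
Step 2: Sum of squared deviations from the mean: 2218.1
Step 3: Sample variance = 2218.1 / 9 = 246.4556
Step 4: Standard deviation = sqrt(246.4556) = 15.6989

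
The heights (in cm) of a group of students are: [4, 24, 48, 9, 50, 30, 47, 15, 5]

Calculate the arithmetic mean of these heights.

25.7778

Step 1: Sum all values: 4 + 24 + 48 + 9 + 50 + 30 + 47 + 15 + 5 = 232
Step 2: Count the number of values: n = 9
Step 3: Mean = sum / n = 232 / 9 = 25.7778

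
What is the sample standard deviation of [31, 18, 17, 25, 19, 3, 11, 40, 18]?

10.8025

Step 1: Compute the mean: 20.2222
Step 2: Sum of squared deviations from the mean: 933.5556
Step 3: Sample variance = 933.5556 / 8 = 116.6944
Step 4: Standard deviation = sqrt(116.6944) = 10.8025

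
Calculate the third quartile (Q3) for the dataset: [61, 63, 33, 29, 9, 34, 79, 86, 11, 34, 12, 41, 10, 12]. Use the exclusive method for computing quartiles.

61.5

Step 1: Sort the data: [9, 10, 11, 12, 12, 29, 33, 34, 34, 41, 61, 63, 79, 86]
Step 2: n = 14
Step 3: Using the exclusive quartile method:
  Q1 = 11.75
  Q2 (median) = 33.5
  Q3 = 61.5
  IQR = Q3 - Q1 = 61.5 - 11.75 = 49.75
Step 4: Q3 = 61.5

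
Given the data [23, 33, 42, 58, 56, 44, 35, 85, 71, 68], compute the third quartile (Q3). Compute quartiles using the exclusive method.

68.75

Step 1: Sort the data: [23, 33, 35, 42, 44, 56, 58, 68, 71, 85]
Step 2: n = 10
Step 3: Using the exclusive quartile method:
  Q1 = 34.5
  Q2 (median) = 50
  Q3 = 68.75
  IQR = Q3 - Q1 = 68.75 - 34.5 = 34.25
Step 4: Q3 = 68.75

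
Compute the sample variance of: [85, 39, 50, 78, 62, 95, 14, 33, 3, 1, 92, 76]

1169.8788

Step 1: Compute the mean: (85 + 39 + 50 + 78 + 62 + 95 + 14 + 33 + 3 + 1 + 92 + 76) / 12 = 52.3333
Step 2: Compute squared deviations from the mean:
  (85 - 52.3333)^2 = 1067.1111
  (39 - 52.3333)^2 = 177.7778
  (50 - 52.3333)^2 = 5.4444
  (78 - 52.3333)^2 = 658.7778
  (62 - 52.3333)^2 = 93.4444
  (95 - 52.3333)^2 = 1820.4444
  (14 - 52.3333)^2 = 1469.4444
  (33 - 52.3333)^2 = 373.7778
  (3 - 52.3333)^2 = 2433.7778
  (1 - 52.3333)^2 = 2635.1111
  (92 - 52.3333)^2 = 1573.4444
  (76 - 52.3333)^2 = 560.1111
Step 3: Sum of squared deviations = 12868.6667
Step 4: Sample variance = 12868.6667 / 11 = 1169.8788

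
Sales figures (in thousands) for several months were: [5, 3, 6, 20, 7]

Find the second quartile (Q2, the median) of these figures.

6

Step 1: Sort the data: [3, 5, 6, 7, 20]
Step 2: n = 5
Step 3: Q2 is the median. Since n is odd, it is the middle value at position 3: 6
Step 4: Q2 = 6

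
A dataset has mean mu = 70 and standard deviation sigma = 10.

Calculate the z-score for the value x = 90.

2

Step 1: Recall the z-score formula: z = (x - mu) / sigma
Step 2: Substitute values: z = (90 - 70) / 10
Step 3: z = 20 / 10 = 2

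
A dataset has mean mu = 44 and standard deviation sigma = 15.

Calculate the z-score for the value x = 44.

0

Step 1: Recall the z-score formula: z = (x - mu) / sigma
Step 2: Substitute values: z = (44 - 44) / 15
Step 3: z = 0 / 15 = 0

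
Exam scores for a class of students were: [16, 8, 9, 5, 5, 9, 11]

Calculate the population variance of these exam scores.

12.2857

Step 1: Compute the mean: (16 + 8 + 9 + 5 + 5 + 9 + 11) / 7 = 9
Step 2: Compute squared deviations from the mean:
  (16 - 9)^2 = 49
  (8 - 9)^2 = 1
  (9 - 9)^2 = 0
  (5 - 9)^2 = 16
  (5 - 9)^2 = 16
  (9 - 9)^2 = 0
  (11 - 9)^2 = 4
Step 3: Sum of squared deviations = 86
Step 4: Population variance = 86 / 7 = 12.2857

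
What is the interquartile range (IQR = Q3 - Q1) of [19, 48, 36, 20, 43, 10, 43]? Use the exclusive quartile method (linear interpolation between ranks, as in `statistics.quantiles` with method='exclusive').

24

Step 1: Sort the data: [10, 19, 20, 36, 43, 43, 48]
Step 2: n = 7
Step 3: Using the exclusive quartile method:
  Q1 = 19
  Q2 (median) = 36
  Q3 = 43
  IQR = Q3 - Q1 = 43 - 19 = 24
Step 4: IQR = 24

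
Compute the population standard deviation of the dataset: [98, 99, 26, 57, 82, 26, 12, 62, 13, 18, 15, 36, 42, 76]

30.4359

Step 1: Compute the mean: 47.2857
Step 2: Sum of squared deviations from the mean: 12968.8571
Step 3: Population variance = 12968.8571 / 14 = 926.3469
Step 4: Standard deviation = sqrt(926.3469) = 30.4359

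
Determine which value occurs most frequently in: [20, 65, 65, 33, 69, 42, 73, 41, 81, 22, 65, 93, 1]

65

Step 1: Count the frequency of each value:
  1: appears 1 time(s)
  20: appears 1 time(s)
  22: appears 1 time(s)
  33: appears 1 time(s)
  41: appears 1 time(s)
  42: appears 1 time(s)
  65: appears 3 time(s)
  69: appears 1 time(s)
  73: appears 1 time(s)
  81: appears 1 time(s)
  93: appears 1 time(s)
Step 2: The value 65 appears most frequently (3 times).
Step 3: Mode = 65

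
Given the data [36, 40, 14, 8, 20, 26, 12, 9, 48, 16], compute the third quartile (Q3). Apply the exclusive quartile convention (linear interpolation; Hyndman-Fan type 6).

37

Step 1: Sort the data: [8, 9, 12, 14, 16, 20, 26, 36, 40, 48]
Step 2: n = 10
Step 3: Using the exclusive quartile method:
  Q1 = 11.25
  Q2 (median) = 18
  Q3 = 37
  IQR = Q3 - Q1 = 37 - 11.25 = 25.75
Step 4: Q3 = 37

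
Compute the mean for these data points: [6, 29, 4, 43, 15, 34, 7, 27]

20.625

Step 1: Sum all values: 6 + 29 + 4 + 43 + 15 + 34 + 7 + 27 = 165
Step 2: Count the number of values: n = 8
Step 3: Mean = sum / n = 165 / 8 = 20.625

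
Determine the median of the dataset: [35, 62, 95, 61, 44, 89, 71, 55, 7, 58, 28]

58

Step 1: Sort the data in ascending order: [7, 28, 35, 44, 55, 58, 61, 62, 71, 89, 95]
Step 2: The number of values is n = 11.
Step 3: Since n is odd, the median is the middle value at position 6: 58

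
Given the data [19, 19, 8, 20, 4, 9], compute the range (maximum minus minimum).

16

Step 1: Identify the maximum value: max = 20
Step 2: Identify the minimum value: min = 4
Step 3: Range = max - min = 20 - 4 = 16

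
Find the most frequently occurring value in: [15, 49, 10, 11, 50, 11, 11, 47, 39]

11

Step 1: Count the frequency of each value:
  10: appears 1 time(s)
  11: appears 3 time(s)
  15: appears 1 time(s)
  39: appears 1 time(s)
  47: appears 1 time(s)
  49: appears 1 time(s)
  50: appears 1 time(s)
Step 2: The value 11 appears most frequently (3 times).
Step 3: Mode = 11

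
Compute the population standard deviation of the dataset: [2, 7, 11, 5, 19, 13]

5.5902

Step 1: Compute the mean: 9.5
Step 2: Sum of squared deviations from the mean: 187.5
Step 3: Population variance = 187.5 / 6 = 31.25
Step 4: Standard deviation = sqrt(31.25) = 5.5902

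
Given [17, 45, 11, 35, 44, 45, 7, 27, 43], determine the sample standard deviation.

15.4362

Step 1: Compute the mean: 30.4444
Step 2: Sum of squared deviations from the mean: 1906.2222
Step 3: Sample variance = 1906.2222 / 8 = 238.2778
Step 4: Standard deviation = sqrt(238.2778) = 15.4362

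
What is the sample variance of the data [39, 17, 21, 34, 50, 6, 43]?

248.6667

Step 1: Compute the mean: (39 + 17 + 21 + 34 + 50 + 6 + 43) / 7 = 30
Step 2: Compute squared deviations from the mean:
  (39 - 30)^2 = 81
  (17 - 30)^2 = 169
  (21 - 30)^2 = 81
  (34 - 30)^2 = 16
  (50 - 30)^2 = 400
  (6 - 30)^2 = 576
  (43 - 30)^2 = 169
Step 3: Sum of squared deviations = 1492
Step 4: Sample variance = 1492 / 6 = 248.6667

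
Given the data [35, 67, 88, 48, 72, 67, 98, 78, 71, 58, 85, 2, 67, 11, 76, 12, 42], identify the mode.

67

Step 1: Count the frequency of each value:
  2: appears 1 time(s)
  11: appears 1 time(s)
  12: appears 1 time(s)
  35: appears 1 time(s)
  42: appears 1 time(s)
  48: appears 1 time(s)
  58: appears 1 time(s)
  67: appears 3 time(s)
  71: appears 1 time(s)
  72: appears 1 time(s)
  76: appears 1 time(s)
  78: appears 1 time(s)
  85: appears 1 time(s)
  88: appears 1 time(s)
  98: appears 1 time(s)
Step 2: The value 67 appears most frequently (3 times).
Step 3: Mode = 67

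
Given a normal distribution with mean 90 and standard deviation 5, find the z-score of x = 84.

-1.2

Step 1: Recall the z-score formula: z = (x - mu) / sigma
Step 2: Substitute values: z = (84 - 90) / 5
Step 3: z = -6 / 5 = -1.2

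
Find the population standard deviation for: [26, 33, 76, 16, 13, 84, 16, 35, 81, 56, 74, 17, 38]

26.0963

Step 1: Compute the mean: 43.4615
Step 2: Sum of squared deviations from the mean: 8853.2308
Step 3: Population variance = 8853.2308 / 13 = 681.0178
Step 4: Standard deviation = sqrt(681.0178) = 26.0963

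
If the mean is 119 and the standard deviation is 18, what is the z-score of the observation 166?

2.6111

Step 1: Recall the z-score formula: z = (x - mu) / sigma
Step 2: Substitute values: z = (166 - 119) / 18
Step 3: z = 47 / 18 = 2.6111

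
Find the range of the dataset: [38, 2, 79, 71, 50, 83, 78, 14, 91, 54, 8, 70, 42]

89

Step 1: Identify the maximum value: max = 91
Step 2: Identify the minimum value: min = 2
Step 3: Range = max - min = 91 - 2 = 89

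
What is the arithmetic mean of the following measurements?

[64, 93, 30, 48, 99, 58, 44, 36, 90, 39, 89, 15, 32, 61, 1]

53.2667

Step 1: Sum all values: 64 + 93 + 30 + 48 + 99 + 58 + 44 + 36 + 90 + 39 + 89 + 15 + 32 + 61 + 1 = 799
Step 2: Count the number of values: n = 15
Step 3: Mean = sum / n = 799 / 15 = 53.2667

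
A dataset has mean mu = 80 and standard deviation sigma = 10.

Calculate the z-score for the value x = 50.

-3

Step 1: Recall the z-score formula: z = (x - mu) / sigma
Step 2: Substitute values: z = (50 - 80) / 10
Step 3: z = -30 / 10 = -3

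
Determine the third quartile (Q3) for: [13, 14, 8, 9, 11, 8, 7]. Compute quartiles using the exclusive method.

13

Step 1: Sort the data: [7, 8, 8, 9, 11, 13, 14]
Step 2: n = 7
Step 3: Using the exclusive quartile method:
  Q1 = 8
  Q2 (median) = 9
  Q3 = 13
  IQR = Q3 - Q1 = 13 - 8 = 5
Step 4: Q3 = 13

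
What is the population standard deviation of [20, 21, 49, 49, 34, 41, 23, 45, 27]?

11.3235

Step 1: Compute the mean: 34.3333
Step 2: Sum of squared deviations from the mean: 1154
Step 3: Population variance = 1154 / 9 = 128.2222
Step 4: Standard deviation = sqrt(128.2222) = 11.3235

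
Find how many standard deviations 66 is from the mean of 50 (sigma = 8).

2

Step 1: Recall the z-score formula: z = (x - mu) / sigma
Step 2: Substitute values: z = (66 - 50) / 8
Step 3: z = 16 / 8 = 2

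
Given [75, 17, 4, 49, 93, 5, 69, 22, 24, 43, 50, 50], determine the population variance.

729.8542

Step 1: Compute the mean: (75 + 17 + 4 + 49 + 93 + 5 + 69 + 22 + 24 + 43 + 50 + 50) / 12 = 41.75
Step 2: Compute squared deviations from the mean:
  (75 - 41.75)^2 = 1105.5625
  (17 - 41.75)^2 = 612.5625
  (4 - 41.75)^2 = 1425.0625
  (49 - 41.75)^2 = 52.5625
  (93 - 41.75)^2 = 2626.5625
  (5 - 41.75)^2 = 1350.5625
  (69 - 41.75)^2 = 742.5625
  (22 - 41.75)^2 = 390.0625
  (24 - 41.75)^2 = 315.0625
  (43 - 41.75)^2 = 1.5625
  (50 - 41.75)^2 = 68.0625
  (50 - 41.75)^2 = 68.0625
Step 3: Sum of squared deviations = 8758.25
Step 4: Population variance = 8758.25 / 12 = 729.8542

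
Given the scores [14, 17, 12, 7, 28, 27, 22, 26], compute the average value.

19.125

Step 1: Sum all values: 14 + 17 + 12 + 7 + 28 + 27 + 22 + 26 = 153
Step 2: Count the number of values: n = 8
Step 3: Mean = sum / n = 153 / 8 = 19.125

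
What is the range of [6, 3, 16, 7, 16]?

13

Step 1: Identify the maximum value: max = 16
Step 2: Identify the minimum value: min = 3
Step 3: Range = max - min = 16 - 3 = 13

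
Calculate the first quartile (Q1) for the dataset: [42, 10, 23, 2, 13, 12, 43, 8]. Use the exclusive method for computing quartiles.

8.5

Step 1: Sort the data: [2, 8, 10, 12, 13, 23, 42, 43]
Step 2: n = 8
Step 3: Using the exclusive quartile method:
  Q1 = 8.5
  Q2 (median) = 12.5
  Q3 = 37.25
  IQR = Q3 - Q1 = 37.25 - 8.5 = 28.75
Step 4: Q1 = 8.5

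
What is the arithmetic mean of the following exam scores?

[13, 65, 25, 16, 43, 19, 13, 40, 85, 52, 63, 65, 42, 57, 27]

41.6667

Step 1: Sum all values: 13 + 65 + 25 + 16 + 43 + 19 + 13 + 40 + 85 + 52 + 63 + 65 + 42 + 57 + 27 = 625
Step 2: Count the number of values: n = 15
Step 3: Mean = sum / n = 625 / 15 = 41.6667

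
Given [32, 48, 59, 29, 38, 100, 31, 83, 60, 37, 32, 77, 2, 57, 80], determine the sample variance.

678.8571

Step 1: Compute the mean: (32 + 48 + 59 + 29 + 38 + 100 + 31 + 83 + 60 + 37 + 32 + 77 + 2 + 57 + 80) / 15 = 51
Step 2: Compute squared deviations from the mean:
  (32 - 51)^2 = 361
  (48 - 51)^2 = 9
  (59 - 51)^2 = 64
  (29 - 51)^2 = 484
  (38 - 51)^2 = 169
  (100 - 51)^2 = 2401
  (31 - 51)^2 = 400
  (83 - 51)^2 = 1024
  (60 - 51)^2 = 81
  (37 - 51)^2 = 196
  (32 - 51)^2 = 361
  (77 - 51)^2 = 676
  (2 - 51)^2 = 2401
  (57 - 51)^2 = 36
  (80 - 51)^2 = 841
Step 3: Sum of squared deviations = 9504
Step 4: Sample variance = 9504 / 14 = 678.8571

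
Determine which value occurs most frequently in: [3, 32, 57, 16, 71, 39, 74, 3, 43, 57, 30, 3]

3

Step 1: Count the frequency of each value:
  3: appears 3 time(s)
  16: appears 1 time(s)
  30: appears 1 time(s)
  32: appears 1 time(s)
  39: appears 1 time(s)
  43: appears 1 time(s)
  57: appears 2 time(s)
  71: appears 1 time(s)
  74: appears 1 time(s)
Step 2: The value 3 appears most frequently (3 times).
Step 3: Mode = 3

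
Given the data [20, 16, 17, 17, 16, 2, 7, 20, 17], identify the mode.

17

Step 1: Count the frequency of each value:
  2: appears 1 time(s)
  7: appears 1 time(s)
  16: appears 2 time(s)
  17: appears 3 time(s)
  20: appears 2 time(s)
Step 2: The value 17 appears most frequently (3 times).
Step 3: Mode = 17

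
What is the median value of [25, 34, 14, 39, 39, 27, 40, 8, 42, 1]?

30.5

Step 1: Sort the data in ascending order: [1, 8, 14, 25, 27, 34, 39, 39, 40, 42]
Step 2: The number of values is n = 10.
Step 3: Since n is even, the median is the average of positions 5 and 6:
  Median = (27 + 34) / 2 = 30.5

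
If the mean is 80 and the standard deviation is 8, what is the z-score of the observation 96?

2

Step 1: Recall the z-score formula: z = (x - mu) / sigma
Step 2: Substitute values: z = (96 - 80) / 8
Step 3: z = 16 / 8 = 2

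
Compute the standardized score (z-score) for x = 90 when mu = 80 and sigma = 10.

1

Step 1: Recall the z-score formula: z = (x - mu) / sigma
Step 2: Substitute values: z = (90 - 80) / 10
Step 3: z = 10 / 10 = 1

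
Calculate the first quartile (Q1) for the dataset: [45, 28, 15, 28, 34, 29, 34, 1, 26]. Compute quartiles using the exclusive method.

20.5

Step 1: Sort the data: [1, 15, 26, 28, 28, 29, 34, 34, 45]
Step 2: n = 9
Step 3: Using the exclusive quartile method:
  Q1 = 20.5
  Q2 (median) = 28
  Q3 = 34
  IQR = Q3 - Q1 = 34 - 20.5 = 13.5
Step 4: Q1 = 20.5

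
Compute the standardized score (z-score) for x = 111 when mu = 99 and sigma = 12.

1

Step 1: Recall the z-score formula: z = (x - mu) / sigma
Step 2: Substitute values: z = (111 - 99) / 12
Step 3: z = 12 / 12 = 1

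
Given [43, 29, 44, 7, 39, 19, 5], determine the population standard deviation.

15.3051

Step 1: Compute the mean: 26.5714
Step 2: Sum of squared deviations from the mean: 1639.7143
Step 3: Population variance = 1639.7143 / 7 = 234.2449
Step 4: Standard deviation = sqrt(234.2449) = 15.3051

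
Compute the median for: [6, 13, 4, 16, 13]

13

Step 1: Sort the data in ascending order: [4, 6, 13, 13, 16]
Step 2: The number of values is n = 5.
Step 3: Since n is odd, the median is the middle value at position 3: 13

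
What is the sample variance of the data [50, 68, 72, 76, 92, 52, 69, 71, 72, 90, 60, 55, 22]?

333.3974

Step 1: Compute the mean: (50 + 68 + 72 + 76 + 92 + 52 + 69 + 71 + 72 + 90 + 60 + 55 + 22) / 13 = 65.3077
Step 2: Compute squared deviations from the mean:
  (50 - 65.3077)^2 = 234.3254
  (68 - 65.3077)^2 = 7.2485
  (72 - 65.3077)^2 = 44.787
  (76 - 65.3077)^2 = 114.3254
  (92 - 65.3077)^2 = 712.4793
  (52 - 65.3077)^2 = 177.0947
  (69 - 65.3077)^2 = 13.6331
  (71 - 65.3077)^2 = 32.4024
  (72 - 65.3077)^2 = 44.787
  (90 - 65.3077)^2 = 609.7101
  (60 - 65.3077)^2 = 28.1716
  (55 - 65.3077)^2 = 106.2485
  (22 - 65.3077)^2 = 1875.5562
Step 3: Sum of squared deviations = 4000.7692
Step 4: Sample variance = 4000.7692 / 12 = 333.3974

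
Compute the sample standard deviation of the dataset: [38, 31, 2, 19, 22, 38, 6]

14.4766

Step 1: Compute the mean: 22.2857
Step 2: Sum of squared deviations from the mean: 1257.4286
Step 3: Sample variance = 1257.4286 / 6 = 209.5714
Step 4: Standard deviation = sqrt(209.5714) = 14.4766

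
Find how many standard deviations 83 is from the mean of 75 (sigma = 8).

1

Step 1: Recall the z-score formula: z = (x - mu) / sigma
Step 2: Substitute values: z = (83 - 75) / 8
Step 3: z = 8 / 8 = 1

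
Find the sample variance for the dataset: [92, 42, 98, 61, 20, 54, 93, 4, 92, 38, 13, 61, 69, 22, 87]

1030.8286

Step 1: Compute the mean: (92 + 42 + 98 + 61 + 20 + 54 + 93 + 4 + 92 + 38 + 13 + 61 + 69 + 22 + 87) / 15 = 56.4
Step 2: Compute squared deviations from the mean:
  (92 - 56.4)^2 = 1267.36
  (42 - 56.4)^2 = 207.36
  (98 - 56.4)^2 = 1730.56
  (61 - 56.4)^2 = 21.16
  (20 - 56.4)^2 = 1324.96
  (54 - 56.4)^2 = 5.76
  (93 - 56.4)^2 = 1339.56
  (4 - 56.4)^2 = 2745.76
  (92 - 56.4)^2 = 1267.36
  (38 - 56.4)^2 = 338.56
  (13 - 56.4)^2 = 1883.56
  (61 - 56.4)^2 = 21.16
  (69 - 56.4)^2 = 158.76
  (22 - 56.4)^2 = 1183.36
  (87 - 56.4)^2 = 936.36
Step 3: Sum of squared deviations = 14431.6
Step 4: Sample variance = 14431.6 / 14 = 1030.8286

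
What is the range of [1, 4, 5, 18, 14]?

17

Step 1: Identify the maximum value: max = 18
Step 2: Identify the minimum value: min = 1
Step 3: Range = max - min = 18 - 1 = 17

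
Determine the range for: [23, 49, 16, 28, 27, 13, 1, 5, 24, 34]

48

Step 1: Identify the maximum value: max = 49
Step 2: Identify the minimum value: min = 1
Step 3: Range = max - min = 49 - 1 = 48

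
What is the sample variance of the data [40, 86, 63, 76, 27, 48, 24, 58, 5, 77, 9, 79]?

798.6061

Step 1: Compute the mean: (40 + 86 + 63 + 76 + 27 + 48 + 24 + 58 + 5 + 77 + 9 + 79) / 12 = 49.3333
Step 2: Compute squared deviations from the mean:
  (40 - 49.3333)^2 = 87.1111
  (86 - 49.3333)^2 = 1344.4444
  (63 - 49.3333)^2 = 186.7778
  (76 - 49.3333)^2 = 711.1111
  (27 - 49.3333)^2 = 498.7778
  (48 - 49.3333)^2 = 1.7778
  (24 - 49.3333)^2 = 641.7778
  (58 - 49.3333)^2 = 75.1111
  (5 - 49.3333)^2 = 1965.4444
  (77 - 49.3333)^2 = 765.4444
  (9 - 49.3333)^2 = 1626.7778
  (79 - 49.3333)^2 = 880.1111
Step 3: Sum of squared deviations = 8784.6667
Step 4: Sample variance = 8784.6667 / 11 = 798.6061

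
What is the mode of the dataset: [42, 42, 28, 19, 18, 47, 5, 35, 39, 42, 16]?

42

Step 1: Count the frequency of each value:
  5: appears 1 time(s)
  16: appears 1 time(s)
  18: appears 1 time(s)
  19: appears 1 time(s)
  28: appears 1 time(s)
  35: appears 1 time(s)
  39: appears 1 time(s)
  42: appears 3 time(s)
  47: appears 1 time(s)
Step 2: The value 42 appears most frequently (3 times).
Step 3: Mode = 42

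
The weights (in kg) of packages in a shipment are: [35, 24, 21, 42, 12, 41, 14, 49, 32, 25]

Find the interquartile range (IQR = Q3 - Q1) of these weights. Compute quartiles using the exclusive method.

22

Step 1: Sort the data: [12, 14, 21, 24, 25, 32, 35, 41, 42, 49]
Step 2: n = 10
Step 3: Using the exclusive quartile method:
  Q1 = 19.25
  Q2 (median) = 28.5
  Q3 = 41.25
  IQR = Q3 - Q1 = 41.25 - 19.25 = 22
Step 4: IQR = 22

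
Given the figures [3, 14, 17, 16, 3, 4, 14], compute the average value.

10.1429

Step 1: Sum all values: 3 + 14 + 17 + 16 + 3 + 4 + 14 = 71
Step 2: Count the number of values: n = 7
Step 3: Mean = sum / n = 71 / 7 = 10.1429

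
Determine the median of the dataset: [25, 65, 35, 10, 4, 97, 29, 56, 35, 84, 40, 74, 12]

35

Step 1: Sort the data in ascending order: [4, 10, 12, 25, 29, 35, 35, 40, 56, 65, 74, 84, 97]
Step 2: The number of values is n = 13.
Step 3: Since n is odd, the median is the middle value at position 7: 35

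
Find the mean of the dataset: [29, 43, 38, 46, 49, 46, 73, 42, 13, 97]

47.6

Step 1: Sum all values: 29 + 43 + 38 + 46 + 49 + 46 + 73 + 42 + 13 + 97 = 476
Step 2: Count the number of values: n = 10
Step 3: Mean = sum / n = 476 / 10 = 47.6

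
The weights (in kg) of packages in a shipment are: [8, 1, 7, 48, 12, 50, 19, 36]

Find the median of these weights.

15.5

Step 1: Sort the data in ascending order: [1, 7, 8, 12, 19, 36, 48, 50]
Step 2: The number of values is n = 8.
Step 3: Since n is even, the median is the average of positions 4 and 5:
  Median = (12 + 19) / 2 = 15.5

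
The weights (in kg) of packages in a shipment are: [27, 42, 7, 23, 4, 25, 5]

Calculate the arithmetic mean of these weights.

19

Step 1: Sum all values: 27 + 42 + 7 + 23 + 4 + 25 + 5 = 133
Step 2: Count the number of values: n = 7
Step 3: Mean = sum / n = 133 / 7 = 19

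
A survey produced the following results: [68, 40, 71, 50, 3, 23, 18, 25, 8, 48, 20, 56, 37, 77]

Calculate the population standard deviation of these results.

22.8594

Step 1: Compute the mean: 38.8571
Step 2: Sum of squared deviations from the mean: 7315.7143
Step 3: Population variance = 7315.7143 / 14 = 522.551
Step 4: Standard deviation = sqrt(522.551) = 22.8594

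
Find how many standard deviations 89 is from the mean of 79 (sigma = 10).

1

Step 1: Recall the z-score formula: z = (x - mu) / sigma
Step 2: Substitute values: z = (89 - 79) / 10
Step 3: z = 10 / 10 = 1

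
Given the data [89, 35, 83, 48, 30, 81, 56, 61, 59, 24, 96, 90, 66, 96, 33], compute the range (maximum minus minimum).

72

Step 1: Identify the maximum value: max = 96
Step 2: Identify the minimum value: min = 24
Step 3: Range = max - min = 96 - 24 = 72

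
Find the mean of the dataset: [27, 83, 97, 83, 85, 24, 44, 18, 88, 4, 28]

52.8182

Step 1: Sum all values: 27 + 83 + 97 + 83 + 85 + 24 + 44 + 18 + 88 + 4 + 28 = 581
Step 2: Count the number of values: n = 11
Step 3: Mean = sum / n = 581 / 11 = 52.8182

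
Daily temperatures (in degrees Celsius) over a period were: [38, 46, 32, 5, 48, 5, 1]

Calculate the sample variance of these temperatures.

427.3333

Step 1: Compute the mean: (38 + 46 + 32 + 5 + 48 + 5 + 1) / 7 = 25
Step 2: Compute squared deviations from the mean:
  (38 - 25)^2 = 169
  (46 - 25)^2 = 441
  (32 - 25)^2 = 49
  (5 - 25)^2 = 400
  (48 - 25)^2 = 529
  (5 - 25)^2 = 400
  (1 - 25)^2 = 576
Step 3: Sum of squared deviations = 2564
Step 4: Sample variance = 2564 / 6 = 427.3333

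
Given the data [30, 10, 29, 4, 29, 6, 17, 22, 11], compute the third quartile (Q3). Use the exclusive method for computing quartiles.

29

Step 1: Sort the data: [4, 6, 10, 11, 17, 22, 29, 29, 30]
Step 2: n = 9
Step 3: Using the exclusive quartile method:
  Q1 = 8
  Q2 (median) = 17
  Q3 = 29
  IQR = Q3 - Q1 = 29 - 8 = 21
Step 4: Q3 = 29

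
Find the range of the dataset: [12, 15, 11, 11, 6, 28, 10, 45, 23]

39

Step 1: Identify the maximum value: max = 45
Step 2: Identify the minimum value: min = 6
Step 3: Range = max - min = 45 - 6 = 39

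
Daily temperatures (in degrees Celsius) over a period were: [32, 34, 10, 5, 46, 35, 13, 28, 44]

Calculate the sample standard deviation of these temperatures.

14.8165

Step 1: Compute the mean: 27.4444
Step 2: Sum of squared deviations from the mean: 1756.2222
Step 3: Sample variance = 1756.2222 / 8 = 219.5278
Step 4: Standard deviation = sqrt(219.5278) = 14.8165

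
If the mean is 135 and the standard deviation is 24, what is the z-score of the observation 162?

1.125

Step 1: Recall the z-score formula: z = (x - mu) / sigma
Step 2: Substitute values: z = (162 - 135) / 24
Step 3: z = 27 / 24 = 1.125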